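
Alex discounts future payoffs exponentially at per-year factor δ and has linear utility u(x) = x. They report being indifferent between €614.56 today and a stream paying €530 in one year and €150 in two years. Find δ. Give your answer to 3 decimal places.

Equating present values: 614.56 = 530δ + 150δ².
Rearranged: 150δ² + 530δ − 614.56 = 0.
δ = (−530 + √(530² + 4·150·614.56)) / (2·150) = (−530 + √649636.00) / 300 ≈ 0.920.

δ ≈ 0.920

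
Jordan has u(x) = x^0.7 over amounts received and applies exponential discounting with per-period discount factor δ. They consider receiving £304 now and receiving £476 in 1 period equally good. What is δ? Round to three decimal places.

Indifference means u(304) = δ · u(476), so δ = u(304)/u(476).
Since u(x) = x^0.7, δ = (304/476)^0.7 = 0.63866^0.7 = 0.73061.

δ ≈ 0.731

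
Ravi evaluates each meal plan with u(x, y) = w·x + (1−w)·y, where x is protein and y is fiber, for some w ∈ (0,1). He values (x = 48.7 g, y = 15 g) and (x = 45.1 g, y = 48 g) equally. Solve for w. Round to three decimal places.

w = 0.902

u(48.7,15) = u(45.1,48) means w·48.7 + (1−w)·15 = w·45.1 + (1−w)·48.
w·(48.7−45.1) = (1−w)·(48−15), i.e. w·3.6 = (1−w)·33.
The marginal rate of substitution is 33/3.6, so w = 33/(3.6+33) = 0.902.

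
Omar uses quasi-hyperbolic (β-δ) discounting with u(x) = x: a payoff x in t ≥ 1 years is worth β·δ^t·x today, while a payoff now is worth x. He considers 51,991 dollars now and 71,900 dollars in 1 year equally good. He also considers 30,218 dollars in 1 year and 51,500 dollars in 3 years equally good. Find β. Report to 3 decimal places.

β ≈ 0.944

Both payoffs in the second observation are in the future, so β drops out: δ^1·30218 = δ^3·51500 ⇒ δ^2 = 30218/51500 = 0.58676, so δ = 0.76600.
Now use the now-vs-future pair: 51991 = β·δ·71900 gives β = 51991/(0.76600·71900) ≈ 0.944.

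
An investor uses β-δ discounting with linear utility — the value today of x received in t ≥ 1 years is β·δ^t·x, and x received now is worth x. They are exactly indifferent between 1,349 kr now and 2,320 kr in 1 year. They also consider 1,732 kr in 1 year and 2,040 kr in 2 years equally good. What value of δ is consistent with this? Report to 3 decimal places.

δ ≈ 0.849

Both payoffs in the second observation are in the future, so β drops out: δ^1·1732 = δ^2·2040 ⇒ δ = 1732/2040 = 0.84902.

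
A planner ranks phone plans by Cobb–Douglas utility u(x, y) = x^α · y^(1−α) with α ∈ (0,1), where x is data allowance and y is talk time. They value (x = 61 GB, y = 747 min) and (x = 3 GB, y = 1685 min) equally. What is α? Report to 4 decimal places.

α ≈ 0.2126

Set the two utilities equal: 61^α·747^(1−α) = 3^α·1685^(1−α).
Taking logs: α·ln 61 + (1−α)·ln 747 = α·ln 3 + (1−α)·ln 1685, i.e. α·3.0122616 = (1−α)·0.8134557.
So α/(1−α) = (0.8134557)/(3.0122616) = 0.2700482, and α = 0.2700482/1.2700482 ≈ 0.2126.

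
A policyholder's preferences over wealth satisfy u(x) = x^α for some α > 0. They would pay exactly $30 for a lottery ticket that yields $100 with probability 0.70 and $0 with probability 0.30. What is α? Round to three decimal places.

α ≈ 0.296

The lottery's expected utility is 0.70·u(100) + 0.30·u(0) = 0.70·100^α (since u(0) = 0 for α > 0).
Indifference: 30^α = 0.70·100^α, so (30/100)^α = 0.70.
Take logs: α = ln 0.70 / ln(30/100) ≈ 0.29625.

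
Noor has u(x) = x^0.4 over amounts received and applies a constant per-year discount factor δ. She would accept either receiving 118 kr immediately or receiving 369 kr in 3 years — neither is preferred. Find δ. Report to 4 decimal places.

δ ≈ 0.8590

Indifference means u(118) = δ^3 · u(369), so δ^3 = u(118)/u(369).
Since u(x) = x^0.4, δ^3 = (118/369)^0.4 = 0.31978^0.4 = 0.63379.
So δ = 0.63379^(1/3) ≈ 0.8590.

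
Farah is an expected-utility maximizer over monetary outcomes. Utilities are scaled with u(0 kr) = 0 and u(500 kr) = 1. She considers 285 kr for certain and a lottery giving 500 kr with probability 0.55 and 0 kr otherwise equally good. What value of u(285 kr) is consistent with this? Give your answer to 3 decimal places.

0.550

By the standard-gamble method, u(285 kr) is just the indifference probability on the best outcome: 0.55.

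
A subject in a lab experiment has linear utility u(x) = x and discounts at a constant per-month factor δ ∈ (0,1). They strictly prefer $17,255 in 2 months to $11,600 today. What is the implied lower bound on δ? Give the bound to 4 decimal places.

Under u(x) = x this choice says 11600 < δ^2·17255.
Hence δ^2 > 11600/17255 = 0.67227, and x ↦ x^(1/2) is increasing on (0,∞).
δ > 0.67227^(1/2) = 0.8199.

δ > 0.8199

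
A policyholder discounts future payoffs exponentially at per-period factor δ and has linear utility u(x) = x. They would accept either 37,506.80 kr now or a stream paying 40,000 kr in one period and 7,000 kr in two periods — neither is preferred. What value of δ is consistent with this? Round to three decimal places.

δ ≈ 0.820

The stream is worth 40000δ + 7000δ² today, so 40000δ + 7000δ² = 37506.80.
Rearranged: 7000δ² + 40000δ − 37506.80 = 0.
δ = (−40000 + √(40000² + 4·7000·37506.80)) / (2·7000) = (−40000 + √2650190400.00) / 14000 ≈ 0.820.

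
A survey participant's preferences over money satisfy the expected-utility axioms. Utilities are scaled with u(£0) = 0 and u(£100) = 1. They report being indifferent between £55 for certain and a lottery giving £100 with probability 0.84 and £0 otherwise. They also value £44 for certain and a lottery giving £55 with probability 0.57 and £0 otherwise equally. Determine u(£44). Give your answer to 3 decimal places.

0.479

The first gamble pins u(£55): it must equal 0.84·1 + 0.16·0 = 0.84.
Chaining: u(£44) = 0.57·0.84 + 0.43·0.00 = 0.4788.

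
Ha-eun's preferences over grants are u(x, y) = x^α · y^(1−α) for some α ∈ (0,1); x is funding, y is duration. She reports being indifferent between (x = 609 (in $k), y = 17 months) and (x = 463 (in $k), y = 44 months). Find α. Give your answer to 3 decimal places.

α ≈ 0.776

The Cobb–Douglas utilities coincide, so 609^α·17^(1−α) = 463^α·44^(1−α).
Rearrange to (609/463)^α = (44/17)^(1−α) and take logs: α·0.274091 = (1−α)·0.950976.
So α/(1−α) = (0.950976)/(0.274091) = 3.469563, and α = 3.469563/4.469563 ≈ 0.776.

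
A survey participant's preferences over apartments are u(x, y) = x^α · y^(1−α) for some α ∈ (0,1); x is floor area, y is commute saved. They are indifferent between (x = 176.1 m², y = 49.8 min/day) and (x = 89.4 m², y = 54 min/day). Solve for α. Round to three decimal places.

α ≈ 0.107

The Cobb–Douglas utilities coincide, so 176.1^α·49.8^(1−α) = 89.4^α·54^(1−α).
Rearrange to (176.1/89.4)^α = (54/49.8)^(1−α) and take logs: α·0.677931 = (1−α)·0.080969.
Thus α·(0.758900) = 0.080969, so α = 0.080969/0.758900 ≈ 0.107.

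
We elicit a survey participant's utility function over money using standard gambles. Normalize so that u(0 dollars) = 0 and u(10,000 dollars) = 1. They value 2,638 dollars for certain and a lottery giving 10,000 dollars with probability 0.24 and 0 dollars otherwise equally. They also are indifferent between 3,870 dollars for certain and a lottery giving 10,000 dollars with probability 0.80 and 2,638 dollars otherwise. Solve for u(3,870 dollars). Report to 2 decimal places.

0.85

The first gamble pins u(2,638 dollars): it must equal 0.24·1 + 0.76·0 = 0.24.
Chaining: u(3,870 dollars) = 0.80·1.00 + 0.20·0.24 = 0.8480.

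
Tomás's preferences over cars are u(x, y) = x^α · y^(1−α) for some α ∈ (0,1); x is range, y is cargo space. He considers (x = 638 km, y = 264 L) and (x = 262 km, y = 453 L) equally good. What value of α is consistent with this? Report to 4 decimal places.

Set the two utilities equal: 638^α·264^(1−α) = 262^α·453^(1−α).
Rearrange to (638/262)^α = (453/264)^(1−α) and take logs: α·0.8899938 = (1−α)·0.5399430.
Thus α·(1.4299368) = 0.5399430, so α = 0.5399430/1.4299368 ≈ 0.3776.

α ≈ 0.3776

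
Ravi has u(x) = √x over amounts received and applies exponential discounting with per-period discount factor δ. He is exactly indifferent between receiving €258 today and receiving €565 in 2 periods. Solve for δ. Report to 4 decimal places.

δ ≈ 0.8220

The payoff in 2 periods is discounted by δ^2, so u(258) = δ^2·u(565) and δ^2 = u(258)/u(565).
With u(x) = √x: δ^2 = √258/√565 = √(258/565) = 0.67575.
So δ = 0.67575^(1/2) ≈ 0.8220.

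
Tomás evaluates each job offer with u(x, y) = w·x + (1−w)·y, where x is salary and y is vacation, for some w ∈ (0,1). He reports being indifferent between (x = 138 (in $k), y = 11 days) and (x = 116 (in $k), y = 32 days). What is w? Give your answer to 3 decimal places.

w = 0.488

Equating utilities: w·138 + (1−w)·11 = w·116 + (1−w)·32.
Collecting terms: w·22 = (1−w)·21.
So w/(1−w) = 21/22 = 0.9545, giving w = 21/(22+21) = 0.488.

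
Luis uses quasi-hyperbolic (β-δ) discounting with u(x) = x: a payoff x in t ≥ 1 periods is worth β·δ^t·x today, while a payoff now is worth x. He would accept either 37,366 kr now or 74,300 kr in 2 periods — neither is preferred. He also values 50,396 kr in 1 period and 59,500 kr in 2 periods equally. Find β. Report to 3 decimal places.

From the later pair, β·δ^1·50396 = β·δ^2·59500; dividing through, δ = 50396/59500 = 0.84699.
The first indifference: 37366 = β·δ^2·74300, so β = 37366/(δ^2·74300) = 37366/(0.71739·74300) ≈ 0.701.

β ≈ 0.701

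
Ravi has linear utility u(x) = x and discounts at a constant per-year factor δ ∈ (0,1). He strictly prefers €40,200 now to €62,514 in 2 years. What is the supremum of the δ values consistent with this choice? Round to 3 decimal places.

δ < 0.802

Comparing present values: 40200 > δ^2·62514.
Dividing by 62514: δ^2 < 0.64306. Both sides are positive, so the square root keeps the direction.
δ < (40200/62514)^(1/2) ≈ 0.802.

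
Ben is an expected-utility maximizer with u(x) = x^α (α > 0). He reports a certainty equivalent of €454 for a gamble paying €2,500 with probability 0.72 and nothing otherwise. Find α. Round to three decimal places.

The lottery's expected utility is 0.72·u(2500) + 0.28·u(0) = 0.72·2500^α (since u(0) = 0 for α > 0).
Equating: 454^α = 0.72·2500^α, i.e. 0.1816^α = 0.72.
α = ln(0.72) / ln(454/2500) = -0.328504/-1.705949 ≈ 0.193.

α ≈ 0.193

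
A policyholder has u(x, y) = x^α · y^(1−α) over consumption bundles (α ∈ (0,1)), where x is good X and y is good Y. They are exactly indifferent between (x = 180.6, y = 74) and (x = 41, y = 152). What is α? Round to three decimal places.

Indifference: 180.6^α · 74^(1−α) = 41^α · 152^(1−α).
(180.6/41)^α = (152/74)^(1−α); take logs: α·ln(180.6/41) = (1−α)·ln(152/74), i.e. α·1.482713 = (1−α)·0.719815.
With A = 1.482713 and B = 0.719815: α·A = (1−α)·B, so α = B/(A+B) = 0.719815/2.202528 ≈ 0.327.

α ≈ 0.327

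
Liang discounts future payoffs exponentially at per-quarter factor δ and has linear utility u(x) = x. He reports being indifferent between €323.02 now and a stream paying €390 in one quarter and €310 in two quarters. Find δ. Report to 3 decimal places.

The stream is worth 390δ + 310δ² today, so 390δ + 310δ² = 323.02.
So 310δ² + 390δ − 323.02 = 0.
By the quadratic formula (taking the positive root), δ = (−390 + √552644.80) / 620 ≈ 0.570.

δ ≈ 0.570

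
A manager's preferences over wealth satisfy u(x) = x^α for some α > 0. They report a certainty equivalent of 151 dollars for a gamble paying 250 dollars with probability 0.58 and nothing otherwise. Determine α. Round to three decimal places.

EU(lottery) = 0.58·250^α + 0.42·0 = 0.58·250^α.
Setting u(151) equal to that: 151^α = 0.58·250^α ⇒ (151/250)^α = 0.58.
Taking logs: α·ln(151/250) = ln(0.58), so α = -0.544727 / -0.504181 ≈ 1.080.

α ≈ 1.080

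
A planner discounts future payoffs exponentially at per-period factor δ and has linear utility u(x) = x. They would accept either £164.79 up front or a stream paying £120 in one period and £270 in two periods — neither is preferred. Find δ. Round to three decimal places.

δ ≈ 0.590

Present value of the stream is 120·δ + 270·δ². Indifference gives 120δ + 270δ² = 164.79.
That is, 270δ² + 120δ − 164.79 = 0, a quadratic in δ.
By the quadratic formula (taking the positive root), δ = (−120 + √192373.20) / 540 ≈ 0.590.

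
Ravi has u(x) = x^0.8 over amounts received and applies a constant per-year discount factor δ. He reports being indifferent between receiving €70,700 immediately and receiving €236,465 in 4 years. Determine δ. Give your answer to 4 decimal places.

Indifference means u(70700) = δ^4 · u(236465), so δ^4 = u(70700)/u(236465).
Since u(x) = x^0.8, δ^4 = (70700/236465)^0.8 = 0.29899^0.8 = 0.38065.
Taking the 4th root: δ = 0.38065^(1/4) ≈ 0.7855.

δ ≈ 0.7855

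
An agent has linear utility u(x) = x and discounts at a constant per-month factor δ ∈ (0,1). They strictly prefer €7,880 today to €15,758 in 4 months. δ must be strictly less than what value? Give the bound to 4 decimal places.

Under u(x) = x this choice says 7880 > δ^4·15758.
So δ^4 < 7880/15758 = 0.50006; taking the 4th root of both positive sides preserves the inequality.
δ < (7880/15758)^(1/4) ≈ 0.8409.

δ < 0.8409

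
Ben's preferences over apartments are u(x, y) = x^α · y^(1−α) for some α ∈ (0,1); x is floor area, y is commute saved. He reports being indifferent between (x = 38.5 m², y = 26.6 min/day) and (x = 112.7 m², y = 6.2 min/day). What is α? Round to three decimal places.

The Cobb–Douglas utilities coincide, so 38.5^α·26.6^(1−α) = 112.7^α·6.2^(1−α).
Taking logs: α·ln 38.5 + (1−α)·ln 26.6 = α·ln 112.7 + (1−α)·ln 6.2, i.e. α·-1.074071 = (1−α)·-1.456362.
So α/(1−α) = (-1.456362)/(-1.074071) = 1.355927, and α = 1.355927/2.355927 ≈ 0.576.

α ≈ 0.576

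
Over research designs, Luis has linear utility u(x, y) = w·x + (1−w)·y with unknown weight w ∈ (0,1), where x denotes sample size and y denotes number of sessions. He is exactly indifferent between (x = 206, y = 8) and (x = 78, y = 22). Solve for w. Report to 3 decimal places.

Indifference: w·206 + (1−w)·8 = w·78 + (1−w)·22.
Collecting terms: w·128 = (1−w)·14.
So w/(1−w) = 14/128 = 0.1094, giving w = 14/(128+14) = 0.099.

w = 0.099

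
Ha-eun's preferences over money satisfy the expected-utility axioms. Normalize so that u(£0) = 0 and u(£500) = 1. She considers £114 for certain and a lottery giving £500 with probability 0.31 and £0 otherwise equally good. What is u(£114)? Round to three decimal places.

The indifference gives u(£114) = 0.31·u(£500) + 0.69·u(£0) = 0.31·1 + 0.69·0 = 0.31.

0.310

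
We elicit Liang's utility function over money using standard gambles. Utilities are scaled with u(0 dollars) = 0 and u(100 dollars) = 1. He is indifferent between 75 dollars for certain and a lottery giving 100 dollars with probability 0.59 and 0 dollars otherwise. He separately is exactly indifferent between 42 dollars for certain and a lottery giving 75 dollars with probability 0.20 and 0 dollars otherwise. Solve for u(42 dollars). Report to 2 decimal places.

0.12

From the first indifference, u(75 dollars) = 0.59·u(100 dollars) + 0.41·u(0 dollars) = 0.59·1 + 0.41·0 = 0.59.
Then u(42 dollars) = 0.20·u(75 dollars) + 0.80·u(0 dollars) = 0.20·0.59 + 0.80·0.00 = 0.1180.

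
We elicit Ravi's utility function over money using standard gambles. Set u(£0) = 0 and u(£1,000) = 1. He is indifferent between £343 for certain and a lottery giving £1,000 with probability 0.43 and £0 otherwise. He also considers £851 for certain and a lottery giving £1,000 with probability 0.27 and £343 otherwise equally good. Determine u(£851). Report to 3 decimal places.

First, u(£343) = 0.43·u(£1,000) + 0.57·u(£0) = 0.43.
The second indifference gives u(£851) = 0.27·u(£1,000) + 0.73·u(£343) = 0.27·1.00 + 0.73·0.43 = 0.5839.

0.584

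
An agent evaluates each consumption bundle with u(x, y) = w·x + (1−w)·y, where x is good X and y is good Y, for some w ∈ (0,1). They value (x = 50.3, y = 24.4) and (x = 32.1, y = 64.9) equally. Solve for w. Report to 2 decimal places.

w = 0.69

u(50.3,24.4) = u(32.1,64.9) means w·50.3 + (1−w)·24.4 = w·32.1 + (1−w)·64.9.
Rearranging, 18.2·w − 40.5·(1−w) = 0.
The marginal rate of substitution is 40.5/18.2, so w = 40.5/(18.2+40.5) = 0.69.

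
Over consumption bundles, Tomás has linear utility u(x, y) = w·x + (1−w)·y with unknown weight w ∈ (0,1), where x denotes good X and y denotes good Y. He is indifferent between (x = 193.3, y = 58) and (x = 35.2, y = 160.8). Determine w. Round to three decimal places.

Indifference: w·193.3 + (1−w)·58 = w·35.2 + (1−w)·160.8.
Collecting terms: w·158.1 = (1−w)·102.8.
Hence w = 102.8/(158.1+102.8) = 102.8/260.9 = 0.394.

w = 0.394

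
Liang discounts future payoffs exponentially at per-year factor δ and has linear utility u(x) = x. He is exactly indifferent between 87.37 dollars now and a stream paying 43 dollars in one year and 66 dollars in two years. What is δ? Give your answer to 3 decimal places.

Equating present values: 87.37 = 43δ + 66δ².
That is, 66δ² + 43δ − 87.37 = 0, a quadratic in δ.
δ = (−43 + √(43² + 4·66·87.37)) / (2·66) = (−43 + √24914.68) / 132 ≈ 0.870.

δ ≈ 0.870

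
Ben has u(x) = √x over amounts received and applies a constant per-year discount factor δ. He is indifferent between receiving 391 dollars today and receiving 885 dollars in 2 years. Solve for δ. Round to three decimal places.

δ ≈ 0.815

Equating discounted utilities: u(391) = δ^2·u(885) ⇒ δ^2 = u(391)/u(885).
Since u(x) = √x, δ^2 = √(391/885) = 0.66469.
So δ = 0.66469^(1/2) ≈ 0.815.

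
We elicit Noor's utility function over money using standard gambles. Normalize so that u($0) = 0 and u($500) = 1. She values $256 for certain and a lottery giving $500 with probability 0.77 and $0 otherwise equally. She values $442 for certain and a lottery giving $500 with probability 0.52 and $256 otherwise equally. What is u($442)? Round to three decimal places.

0.890

The first gamble pins u($256): it must equal 0.77·1 + 0.23·0 = 0.77.
Then u($442) = 0.52·u($500) + 0.48·u($256) = 0.52·1.00 + 0.48·0.77 = 0.8896.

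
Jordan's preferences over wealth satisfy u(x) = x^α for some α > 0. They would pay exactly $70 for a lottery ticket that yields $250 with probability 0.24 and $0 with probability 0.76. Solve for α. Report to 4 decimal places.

α ≈ 1.1211

The lottery's expected utility is 0.24·u(250) + 0.76·u(0) = 0.24·250^α (since u(0) = 0 for α > 0).
Setting u(70) equal to that: 70^α = 0.24·250^α ⇒ (70/250)^α = 0.24.
Taking logs: α·ln(70/250) = ln(0.24), so α = -1.4271164 / -1.2729657 ≈ 1.1211.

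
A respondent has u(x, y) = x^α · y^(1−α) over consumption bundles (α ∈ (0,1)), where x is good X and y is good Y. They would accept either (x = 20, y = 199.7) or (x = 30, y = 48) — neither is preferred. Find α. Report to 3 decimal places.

α ≈ 0.779

The Cobb–Douglas utilities coincide, so 20^α·199.7^(1−α) = 30^α·48^(1−α).
(20/30)^α = (48/199.7)^(1−α); take logs: α·ln(20/30) = (1−α)·ln(48/199.7), i.e. α·-0.405465 = (1−α)·-1.425615.
With A = -0.405465 and B = -1.425615: α·A = (1−α)·B, so α = B/(A+B) = -1.425615/-1.831080 ≈ 0.779.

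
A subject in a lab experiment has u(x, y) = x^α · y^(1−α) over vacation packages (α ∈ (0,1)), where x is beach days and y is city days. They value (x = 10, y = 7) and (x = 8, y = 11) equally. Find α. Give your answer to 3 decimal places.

Indifference: 10^α · 7^(1−α) = 8^α · 11^(1−α).
(10/8)^α = (11/7)^(1−α); take logs: α·ln(10/8) = (1−α)·ln(11/7), i.e. α·0.223144 = (1−α)·0.451985.
So α/(1−α) = (0.451985)/(0.223144) = 2.025531, and α = 2.025531/3.025531 ≈ 0.669.

α ≈ 0.669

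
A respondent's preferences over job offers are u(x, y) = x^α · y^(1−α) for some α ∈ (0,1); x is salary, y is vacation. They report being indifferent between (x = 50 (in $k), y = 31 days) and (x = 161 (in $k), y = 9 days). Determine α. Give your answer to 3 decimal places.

Set the two utilities equal: 50^α·31^(1−α) = 161^α·9^(1−α).
(50/161)^α = (9/31)^(1−α); take logs: α·ln(50/161) = (1−α)·ln(9/31), i.e. α·-1.169381 = (1−α)·-1.236763.
With A = -1.169381 and B = -1.236763: α·A = (1−α)·B, so α = B/(A+B) = -1.236763/-2.406144 ≈ 0.514.

α ≈ 0.514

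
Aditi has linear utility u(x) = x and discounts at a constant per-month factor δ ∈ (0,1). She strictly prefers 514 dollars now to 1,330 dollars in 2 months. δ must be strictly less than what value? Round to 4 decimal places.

Comparing present values: 514 > δ^2·1330.
Dividing by 1330: δ^2 < 0.38647. Both sides are positive, so the square root keeps the direction.
δ < 0.38647^(1/2) = 0.6217.

δ < 0.6217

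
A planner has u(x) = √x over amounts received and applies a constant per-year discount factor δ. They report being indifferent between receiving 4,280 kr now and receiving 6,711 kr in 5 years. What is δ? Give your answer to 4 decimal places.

δ ≈ 0.9560

Indifference means u(4280) = δ^5 · u(6711), so δ^5 = u(4280)/u(6711).
With u(x) = √x: δ^5 = √4280/√6711 = √(4280/6711) = 0.79860.
Hence δ = (0.79860)^(1/5) = 0.956017.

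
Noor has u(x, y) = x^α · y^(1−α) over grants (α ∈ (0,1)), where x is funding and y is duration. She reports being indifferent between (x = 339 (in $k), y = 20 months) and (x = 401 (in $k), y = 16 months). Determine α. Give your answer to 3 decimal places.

Indifference: 339^α · 20^(1−α) = 401^α · 16^(1−α).
Rearrange to (339/401)^α = (16/20)^(1−α) and take logs: α·-0.167961 = (1−α)·-0.223144.
With A = -0.167961 and B = -0.223144: α·A = (1−α)·B, so α = B/(A+B) = -0.223144/-0.391105 ≈ 0.571.

α ≈ 0.571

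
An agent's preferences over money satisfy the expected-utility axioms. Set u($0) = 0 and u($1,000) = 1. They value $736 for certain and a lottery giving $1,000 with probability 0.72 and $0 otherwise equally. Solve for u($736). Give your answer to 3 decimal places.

0.720

u($736) equals the lottery's expected utility: 0.72·1 + 0.28·0 = 0.72.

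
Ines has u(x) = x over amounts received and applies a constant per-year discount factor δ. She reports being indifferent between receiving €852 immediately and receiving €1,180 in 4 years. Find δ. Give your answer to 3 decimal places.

The payoff in 4 years is discounted by δ^4, so u(852) = δ^4·u(1180) and δ^4 = u(852)/u(1180).
With u(x) = x: δ^4 = 852/1180 = 0.72203.
Hence δ = (0.72203)^(1/4) = 0.92181.

δ ≈ 0.922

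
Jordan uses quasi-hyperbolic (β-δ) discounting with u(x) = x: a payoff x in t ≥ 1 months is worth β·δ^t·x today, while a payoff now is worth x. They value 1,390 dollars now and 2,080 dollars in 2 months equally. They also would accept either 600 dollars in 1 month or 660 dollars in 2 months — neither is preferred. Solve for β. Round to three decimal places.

β ≈ 0.809

Both payoffs in the second observation are in the future, so β drops out: δ^1·600 = δ^2·660 ⇒ δ = 600/660 = 0.90909.
The first indifference: 1390 = β·δ^2·2080, so β = 1390/(δ^2·2080) = 1390/(0.82645·2080) ≈ 0.809.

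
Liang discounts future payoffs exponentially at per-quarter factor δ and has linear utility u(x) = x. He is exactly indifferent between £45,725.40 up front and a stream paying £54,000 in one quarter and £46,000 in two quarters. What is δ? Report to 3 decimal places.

Equating present values: 45725.40 = 54000δ + 46000δ².
That is, 46000δ² + 54000δ − 45725.40 = 0, a quadratic in δ.
By the quadratic formula (taking the positive root), δ = (−54000 + √11329473600.00) / 92000 ≈ 0.570.

δ ≈ 0.570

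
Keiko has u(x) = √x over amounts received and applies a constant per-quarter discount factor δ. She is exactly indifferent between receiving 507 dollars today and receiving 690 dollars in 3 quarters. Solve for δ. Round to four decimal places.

δ ≈ 0.9499

The payoff in 3 quarters is discounted by δ^3, so u(507) = δ^3·u(690) and δ^3 = u(507)/u(690).
With u(x) = √x: δ^3 = √507/√690 = √(507/690) = 0.85719.
Hence δ = (0.85719)^(1/3) = 0.949933.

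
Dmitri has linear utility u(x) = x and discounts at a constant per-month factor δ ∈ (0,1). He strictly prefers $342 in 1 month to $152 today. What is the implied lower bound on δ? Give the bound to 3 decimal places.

δ > 0.444

The preference means 152 < δ·342.
So δ > 152/342 = 0.44444.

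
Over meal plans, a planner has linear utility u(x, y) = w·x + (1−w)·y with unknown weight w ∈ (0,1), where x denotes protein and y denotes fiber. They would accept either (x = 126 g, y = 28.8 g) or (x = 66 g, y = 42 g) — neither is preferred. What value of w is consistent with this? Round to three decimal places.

Equating utilities: w·126 + (1−w)·28.8 = w·66 + (1−w)·42.
w·(126−66) = (1−w)·(42−28.8), i.e. w·60 = (1−w)·13.2.
The marginal rate of substitution is 13.2/60, so w = 13.2/(60+13.2) = 0.180.

w = 0.180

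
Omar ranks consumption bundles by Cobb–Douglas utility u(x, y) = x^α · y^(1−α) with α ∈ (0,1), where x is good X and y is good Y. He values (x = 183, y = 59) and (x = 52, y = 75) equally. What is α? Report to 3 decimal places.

The Cobb–Douglas utilities coincide, so 183^α·59^(1−α) = 52^α·75^(1−α).
Rearrange to (183/52)^α = (75/59)^(1−α) and take logs: α·1.258242 = (1−α)·0.239951.
With A = 1.258242 and B = 0.239951: α·A = (1−α)·B, so α = B/(A+B) = 0.239951/1.498193 ≈ 0.160.

α ≈ 0.160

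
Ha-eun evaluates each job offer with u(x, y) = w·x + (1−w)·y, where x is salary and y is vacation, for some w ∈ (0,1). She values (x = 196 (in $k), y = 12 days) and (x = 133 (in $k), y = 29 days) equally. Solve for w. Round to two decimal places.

w = 0.21

Equating utilities: w·196 + (1−w)·12 = w·133 + (1−w)·29.
w·(196−133) = (1−w)·(29−12), i.e. w·63 = (1−w)·17.
The marginal rate of substitution is 17/63, so w = 17/(63+17) = 0.21.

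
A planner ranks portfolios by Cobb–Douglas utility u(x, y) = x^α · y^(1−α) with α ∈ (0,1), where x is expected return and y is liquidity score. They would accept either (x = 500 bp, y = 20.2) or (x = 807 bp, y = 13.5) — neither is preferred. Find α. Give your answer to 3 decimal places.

α ≈ 0.457

Set the two utilities equal: 500^α·20.2^(1−α) = 807^α·13.5^(1−α).
(500/807)^α = (13.5/20.2)^(1−α); take logs: α·ln(500/807) = (1−α)·ln(13.5/20.2), i.e. α·-0.478716 = (1−α)·-0.402993.
So α/(1−α) = (-0.402993)/(-0.478716) = 0.841821, and α = 0.841821/1.841821 ≈ 0.457.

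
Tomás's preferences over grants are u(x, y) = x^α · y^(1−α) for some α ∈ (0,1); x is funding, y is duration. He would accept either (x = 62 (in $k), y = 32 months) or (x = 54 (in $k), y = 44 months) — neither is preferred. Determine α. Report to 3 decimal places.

α ≈ 0.697

Set the two utilities equal: 62^α·32^(1−α) = 54^α·44^(1−α).
Taking logs: α·ln 62 + (1−α)·ln 32 = α·ln 54 + (1−α)·ln 44, i.e. α·0.138150 = (1−α)·0.318454.
So α/(1−α) = (0.318454)/(0.138150) = 2.305132, and α = 2.305132/3.305132 ≈ 0.697.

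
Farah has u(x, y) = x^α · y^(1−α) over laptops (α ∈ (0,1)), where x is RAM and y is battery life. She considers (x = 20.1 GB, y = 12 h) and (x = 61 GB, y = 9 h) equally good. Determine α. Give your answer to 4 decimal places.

α ≈ 0.2058

Set the two utilities equal: 20.1^α·12^(1−α) = 61^α·9^(1−α).
Taking logs: α·ln 20.1 + (1−α)·ln 12 = α·ln 61 + (1−α)·ln 9, i.e. α·-1.1101540 = (1−α)·-0.2876821.
So α/(1−α) = (-0.2876821)/(-1.1101540) = 0.2591371, and α = 0.2591371/1.2591371 ≈ 0.2058.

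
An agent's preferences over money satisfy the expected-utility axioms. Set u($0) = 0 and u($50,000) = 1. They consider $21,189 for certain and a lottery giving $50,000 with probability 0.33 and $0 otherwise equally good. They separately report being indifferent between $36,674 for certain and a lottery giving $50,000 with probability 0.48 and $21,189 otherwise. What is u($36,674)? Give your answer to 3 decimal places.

The first gamble pins u($21,189): it must equal 0.33·1 + 0.67·0 = 0.33.
Chaining: u($36,674) = 0.48·1.00 + 0.52·0.33 = 0.6516.

0.652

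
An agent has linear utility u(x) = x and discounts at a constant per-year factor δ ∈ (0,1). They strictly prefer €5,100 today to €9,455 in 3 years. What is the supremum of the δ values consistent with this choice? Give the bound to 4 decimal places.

δ < 0.8140

Comparing present values: 5100 > δ^3·9455.
So δ^3 < 5100/9455 = 0.53940; taking the cube root of both positive sides preserves the inequality.
δ < 0.53940^(1/3) = 0.8140.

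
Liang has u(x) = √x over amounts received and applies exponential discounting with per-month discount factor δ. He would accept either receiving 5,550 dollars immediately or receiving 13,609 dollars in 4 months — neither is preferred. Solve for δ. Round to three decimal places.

δ ≈ 0.894

Indifference means u(5550) = δ^4 · u(13609), so δ^4 = u(5550)/u(13609).
With u(x) = √x: δ^4 = √5550/√13609 = √(5550/13609) = 0.63861.
So δ = 0.63861^(1/4) ≈ 0.894.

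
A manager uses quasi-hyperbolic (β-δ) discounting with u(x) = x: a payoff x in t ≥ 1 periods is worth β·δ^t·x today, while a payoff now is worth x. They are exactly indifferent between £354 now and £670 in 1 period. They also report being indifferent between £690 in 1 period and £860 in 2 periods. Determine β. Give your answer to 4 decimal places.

The second indifference involves only future payoffs, so β cancels: β·δ^1·690 = β·δ^2·860, giving δ = 690/860 = 0.80233.
Substituting δ into 354 = β·δ·670: β = 354/(537.558) ≈ 0.6585.

β ≈ 0.6585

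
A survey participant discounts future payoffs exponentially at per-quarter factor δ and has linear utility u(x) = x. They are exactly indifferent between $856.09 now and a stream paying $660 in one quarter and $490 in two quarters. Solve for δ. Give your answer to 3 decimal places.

Present value of the stream is 660·δ + 490·δ². Indifference gives 660δ + 490δ² = 856.09.
Rearranged: 490δ² + 660δ − 856.09 = 0.
By the quadratic formula (taking the positive root), δ = (−660 + √2113536.40) / 980 ≈ 0.810.

δ ≈ 0.810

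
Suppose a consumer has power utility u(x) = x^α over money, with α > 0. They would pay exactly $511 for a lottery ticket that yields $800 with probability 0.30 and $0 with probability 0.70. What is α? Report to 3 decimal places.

EU(lottery) = 0.30·800^α + 0.70·0 = 0.30·800^α.
Setting u(511) equal to that: 511^α = 0.30·800^α ⇒ (511/800)^α = 0.30.
Taking logs: α·ln(511/800) = ln(0.30), so α = -1.203973 / -0.448242 ≈ 2.686.

α ≈ 2.686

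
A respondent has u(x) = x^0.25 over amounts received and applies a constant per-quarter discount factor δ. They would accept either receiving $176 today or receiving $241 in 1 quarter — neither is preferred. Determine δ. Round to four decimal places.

The payoff in 1 quarter is discounted by δ, so u(176) = δ·u(241) and δ = u(176)/u(241).
Since u(x) = x^0.25, δ = (176/241)^0.25 = 0.73029^0.25 = 0.92443.

δ ≈ 0.9244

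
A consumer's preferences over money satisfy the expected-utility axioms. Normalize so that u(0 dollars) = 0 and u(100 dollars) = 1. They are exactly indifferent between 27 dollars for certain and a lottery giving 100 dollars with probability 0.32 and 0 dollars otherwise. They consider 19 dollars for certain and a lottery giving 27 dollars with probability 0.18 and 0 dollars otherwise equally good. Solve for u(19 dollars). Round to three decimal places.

From the first indifference, u(27 dollars) = 0.32·u(100 dollars) + 0.68·u(0 dollars) = 0.32·1 + 0.68·0 = 0.32.
The second indifference gives u(19 dollars) = 0.18·u(27 dollars) + 0.82·u(0 dollars) = 0.18·0.32 + 0.82·0.00 = 0.0576.

0.058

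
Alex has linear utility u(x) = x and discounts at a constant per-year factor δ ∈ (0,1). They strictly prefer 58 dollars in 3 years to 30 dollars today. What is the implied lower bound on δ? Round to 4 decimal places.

Under u(x) = x this choice says 30 < δ^3·58.
Hence δ^3 > 30/58 = 0.51724, and x ↦ x^(1/3) is increasing on (0,∞).
δ > (30/58)^(1/3) ≈ 0.8027.

δ > 0.8027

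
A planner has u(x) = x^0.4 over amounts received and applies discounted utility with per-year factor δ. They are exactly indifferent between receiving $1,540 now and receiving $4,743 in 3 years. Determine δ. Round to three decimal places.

δ ≈ 0.861

The payoff in 3 years is discounted by δ^3, so u(1540) = δ^3·u(4743) and δ^3 = u(1540)/u(4743).
Since u(x) = x^0.4, δ^3 = (1540/4743)^0.4 = 0.32469^0.4 = 0.63766.
So δ = 0.63766^(1/3) ≈ 0.861.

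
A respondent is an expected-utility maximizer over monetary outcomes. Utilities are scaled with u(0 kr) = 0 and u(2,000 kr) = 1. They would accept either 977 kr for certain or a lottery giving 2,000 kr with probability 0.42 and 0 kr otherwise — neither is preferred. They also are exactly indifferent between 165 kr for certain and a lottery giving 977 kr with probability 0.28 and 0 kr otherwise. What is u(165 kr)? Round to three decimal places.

First, u(977 kr) = 0.42·u(2,000 kr) + 0.58·u(0 kr) = 0.42.
Then u(165 kr) = 0.28·u(977 kr) + 0.72·u(0 kr) = 0.28·0.42 + 0.72·0.00 = 0.1176.

0.118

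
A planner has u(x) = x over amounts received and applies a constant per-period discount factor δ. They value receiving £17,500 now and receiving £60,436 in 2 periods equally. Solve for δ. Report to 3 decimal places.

Equating discounted utilities: u(17500) = δ^2·u(60436) ⇒ δ^2 = u(17500)/u(60436).
With u(x) = x: δ^2 = 17500/60436 = 0.28956.
Hence δ = (0.28956)^(1/2) = 0.53811.

δ ≈ 0.538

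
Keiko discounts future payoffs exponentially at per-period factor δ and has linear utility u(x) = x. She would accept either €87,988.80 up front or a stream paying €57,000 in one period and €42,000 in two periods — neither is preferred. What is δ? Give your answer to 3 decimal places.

The stream is worth 57000δ + 42000δ² today, so 57000δ + 42000δ² = 87988.80.
So 42000δ² + 57000δ − 87988.80 = 0.
The positive root is δ = [−57000 + √(57000² + 4·42000·87988.80)] / (2·42000) = (−57000 + 134280.000)/84000 ≈ 0.920.

δ ≈ 0.920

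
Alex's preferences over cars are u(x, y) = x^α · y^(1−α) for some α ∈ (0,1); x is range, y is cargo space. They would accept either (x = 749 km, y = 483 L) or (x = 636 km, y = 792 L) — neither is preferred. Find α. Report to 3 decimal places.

Indifference: 749^α · 483^(1−α) = 636^α · 792^(1−α).
Taking logs: α·ln 749 + (1−α)·ln 483 = α·ln 636 + (1−α)·ln 792, i.e. α·0.163540 = (1−α)·0.494545.
So α/(1−α) = (0.494545)/(0.163540) = 3.024000, and α = 3.024000/4.024000 ≈ 0.751.

α ≈ 0.751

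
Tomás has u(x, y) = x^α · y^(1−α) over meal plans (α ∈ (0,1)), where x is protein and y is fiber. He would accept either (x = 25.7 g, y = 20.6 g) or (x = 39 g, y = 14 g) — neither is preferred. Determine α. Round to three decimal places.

The Cobb–Douglas utilities coincide, so 25.7^α·20.6^(1−α) = 39^α·14^(1−α).
Taking logs: α·ln 25.7 + (1−α)·ln 20.6 = α·ln 39 + (1−α)·ln 14, i.e. α·-0.417071 = (1−α)·-0.386234.
So α/(1−α) = (-0.386234)/(-0.417071) = 0.926063, and α = 0.926063/1.926063 ≈ 0.481.

α ≈ 0.481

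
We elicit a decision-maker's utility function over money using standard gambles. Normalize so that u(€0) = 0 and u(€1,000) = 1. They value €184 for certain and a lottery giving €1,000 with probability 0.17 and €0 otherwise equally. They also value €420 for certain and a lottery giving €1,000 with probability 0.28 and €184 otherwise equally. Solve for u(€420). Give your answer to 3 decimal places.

The first gamble pins u(€184): it must equal 0.17·1 + 0.83·0 = 0.17.
The second indifference gives u(€420) = 0.28·u(€1,000) + 0.72·u(€184) = 0.28·1.00 + 0.72·0.17 = 0.4024.

0.402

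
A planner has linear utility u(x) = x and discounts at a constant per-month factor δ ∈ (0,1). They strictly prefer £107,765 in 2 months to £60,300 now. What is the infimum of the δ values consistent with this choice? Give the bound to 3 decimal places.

δ > 0.748

The preference means 60300 < δ^2·107765.
So δ^2 > 60300/107765 = 0.55955; taking the square root of both positive sides preserves the inequality.
δ > (60300/107765)^(1/2) ≈ 0.748.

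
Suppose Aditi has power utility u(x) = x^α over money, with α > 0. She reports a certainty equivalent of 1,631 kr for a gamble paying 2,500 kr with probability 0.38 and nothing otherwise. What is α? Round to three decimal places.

EU(lottery) = 0.38·2500^α + 0.62·0 = 0.38·2500^α.
Indifference: 1631^α = 0.38·2500^α, so (1631/2500)^α = 0.38.
Take logs: α = ln 0.38 / ln(1631/2500) ≈ 2.26549.

α ≈ 2.265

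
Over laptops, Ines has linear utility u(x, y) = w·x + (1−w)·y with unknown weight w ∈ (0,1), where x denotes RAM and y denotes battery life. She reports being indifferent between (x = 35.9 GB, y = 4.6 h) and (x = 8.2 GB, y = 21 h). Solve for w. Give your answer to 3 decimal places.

w = 0.372

Equating utilities: w·35.9 + (1−w)·4.6 = w·8.2 + (1−w)·21.
Rearranging, 27.7·w − 16.4·(1−w) = 0.
Hence w = 16.4/(27.7+16.4) = 16.4/44.1 = 0.372.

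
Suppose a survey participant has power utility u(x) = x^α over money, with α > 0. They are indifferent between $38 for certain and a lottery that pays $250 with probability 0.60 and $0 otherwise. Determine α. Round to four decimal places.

EU(lottery) = 0.60·250^α + 0.40·0 = 0.60·250^α.
Equating: 38^α = 0.60·250^α, i.e. 0.1520^α = 0.60.
Taking logs: α·ln(38/250) = ln(0.60), so α = -0.5108256 / -1.8838748 ≈ 0.2712.

α ≈ 0.2712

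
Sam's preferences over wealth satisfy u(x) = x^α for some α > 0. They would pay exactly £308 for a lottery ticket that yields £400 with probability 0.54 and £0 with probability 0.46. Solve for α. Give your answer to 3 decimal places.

EU(lottery) = 0.54·400^α + 0.46·0 = 0.54·400^α.
Indifference: 308^α = 0.54·400^α, so (308/400)^α = 0.54.
α = ln(0.54) / ln(308/400) = -0.616186/-0.261365 ≈ 2.358.

α ≈ 2.358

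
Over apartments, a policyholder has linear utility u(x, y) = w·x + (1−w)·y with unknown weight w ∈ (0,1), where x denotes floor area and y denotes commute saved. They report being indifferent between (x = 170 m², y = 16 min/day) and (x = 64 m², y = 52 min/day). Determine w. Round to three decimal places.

w = 0.254

Equating utilities: w·170 + (1−w)·16 = w·64 + (1−w)·52.
Collecting terms: w·106 = (1−w)·36.
Hence w = 36/(106+36) = 36/142 = 0.254.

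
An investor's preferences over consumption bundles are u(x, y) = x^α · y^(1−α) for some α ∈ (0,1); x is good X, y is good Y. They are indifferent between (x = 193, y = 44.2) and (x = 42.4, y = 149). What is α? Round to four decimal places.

α ≈ 0.4450

The Cobb–Douglas utilities coincide, so 193^α·44.2^(1−α) = 42.4^α·149^(1−α).
Rearrange to (193/42.4)^α = (149/44.2)^(1−α) and take logs: α·1.5155418 = (1−α)·1.2152215.
So α/(1−α) = (1.2152215)/(1.5155418) = 0.8018396, and α = 0.8018396/1.8018396 ≈ 0.4450.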